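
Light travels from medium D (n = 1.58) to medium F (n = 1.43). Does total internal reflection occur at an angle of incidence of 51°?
θc = arcsin(n₂/n₁) = 64.83°; 51° < θc, so no — the ray refracts.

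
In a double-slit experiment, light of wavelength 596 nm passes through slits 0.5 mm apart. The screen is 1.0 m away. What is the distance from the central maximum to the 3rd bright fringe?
y = mλL/d = 3.576 mm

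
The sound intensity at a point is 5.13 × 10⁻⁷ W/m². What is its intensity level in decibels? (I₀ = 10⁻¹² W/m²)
β = 10·log₁₀(I/I₀) = 57.1 dB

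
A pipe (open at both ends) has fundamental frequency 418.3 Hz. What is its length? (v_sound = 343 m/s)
L = v/(2f₁) = 0.41 m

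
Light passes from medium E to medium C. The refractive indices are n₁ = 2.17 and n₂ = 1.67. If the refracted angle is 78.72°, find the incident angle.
sin θ₁ = (n₂/n₁)·sin θ₂ → θ₁ = 49°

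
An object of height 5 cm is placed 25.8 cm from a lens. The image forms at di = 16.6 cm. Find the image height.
hi = (-di/do) × ho = -3.217 cm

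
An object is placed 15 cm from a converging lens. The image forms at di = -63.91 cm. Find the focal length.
1/f = 1/do + 1/di → f = 19.6 cm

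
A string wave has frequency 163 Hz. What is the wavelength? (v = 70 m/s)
λ = v/f = 0.4294 m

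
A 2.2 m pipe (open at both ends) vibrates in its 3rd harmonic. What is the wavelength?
λₙ = 2L/n = 1.467 m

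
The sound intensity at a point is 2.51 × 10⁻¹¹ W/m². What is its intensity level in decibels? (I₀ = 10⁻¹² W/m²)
β = 10·log₁₀(I/I₀) = 14 dB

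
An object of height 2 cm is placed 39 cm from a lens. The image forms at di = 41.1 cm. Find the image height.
hi = (-di/do) × ho = -2.108 cm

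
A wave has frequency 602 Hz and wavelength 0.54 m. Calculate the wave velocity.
v = fλ = 325.1 m/s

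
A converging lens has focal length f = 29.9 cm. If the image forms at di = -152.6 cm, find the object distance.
1/do = 1/f − 1/di → do = 25 cm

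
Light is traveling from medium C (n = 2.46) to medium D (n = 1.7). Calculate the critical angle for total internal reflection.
θc = arcsin(n₂/n₁) = 43.71°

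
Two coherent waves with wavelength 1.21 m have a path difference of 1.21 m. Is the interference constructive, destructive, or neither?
constructive — path difference = 1λ, a whole number of wavelengths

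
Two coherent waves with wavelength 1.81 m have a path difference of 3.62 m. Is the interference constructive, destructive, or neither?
constructive — path difference = 2λ, a whole number of wavelengths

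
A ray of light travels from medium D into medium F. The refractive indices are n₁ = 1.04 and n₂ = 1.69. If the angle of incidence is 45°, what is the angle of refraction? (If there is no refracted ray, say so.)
sin θ₂ = (n₁/n₂)·sin θ₁ = 0.4351 → θ₂ = 25.79°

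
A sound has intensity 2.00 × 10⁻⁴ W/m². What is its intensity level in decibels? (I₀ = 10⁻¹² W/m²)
β = 10·log₁₀(I/I₀) = 83.01 dB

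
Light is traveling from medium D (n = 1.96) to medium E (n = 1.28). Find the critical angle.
θc = arcsin(n₂/n₁) = 40.77°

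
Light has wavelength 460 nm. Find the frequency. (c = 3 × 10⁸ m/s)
f = c/λ = 6.522 × 10¹⁴ Hz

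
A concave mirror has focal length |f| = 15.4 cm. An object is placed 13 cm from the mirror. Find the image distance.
f = +15.4 cm (concave); 1/di = 1/f − 1/do → di = -83.42 cm (virtual image, behind mirror)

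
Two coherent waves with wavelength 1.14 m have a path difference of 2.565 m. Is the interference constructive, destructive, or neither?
neither (partial) — path difference = 2.25λ, neither a whole number of wavelengths nor an odd multiple of λ/2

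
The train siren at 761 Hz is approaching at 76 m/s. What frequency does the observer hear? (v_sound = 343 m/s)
f_obs = f·v/(v − v_s) = 977.6 Hz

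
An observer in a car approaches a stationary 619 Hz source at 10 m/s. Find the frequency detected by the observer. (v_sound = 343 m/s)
f_obs = f·(v + v_o)/v = 637 Hz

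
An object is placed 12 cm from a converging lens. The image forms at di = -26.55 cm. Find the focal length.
1/f = 1/do + 1/di → f = 21.9 cm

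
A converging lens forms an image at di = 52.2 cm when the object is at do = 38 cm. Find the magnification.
M = −di/do = -1.374 (inverted image)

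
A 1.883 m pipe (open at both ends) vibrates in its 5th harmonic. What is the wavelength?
λₙ = 2L/n = 0.7532 m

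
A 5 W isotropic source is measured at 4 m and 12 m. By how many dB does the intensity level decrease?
Δβ = 20·log₁₀(r₂/r₁) = 9.542 dB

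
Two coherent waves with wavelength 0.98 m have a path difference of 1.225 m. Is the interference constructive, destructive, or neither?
neither (partial) — path difference = 1.25λ, neither a whole number of wavelengths nor an odd multiple of λ/2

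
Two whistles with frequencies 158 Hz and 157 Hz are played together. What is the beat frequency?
1 Hz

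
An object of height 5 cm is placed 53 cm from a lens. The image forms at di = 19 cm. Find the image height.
hi = (-di/do) × ho = -1.792 cm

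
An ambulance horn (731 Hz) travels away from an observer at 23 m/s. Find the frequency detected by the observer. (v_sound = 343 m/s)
f_obs = f·v/(v + v_s) = 685.1 Hz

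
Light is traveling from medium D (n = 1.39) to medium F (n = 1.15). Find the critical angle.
θc = arcsin(n₂/n₁) = 55.83°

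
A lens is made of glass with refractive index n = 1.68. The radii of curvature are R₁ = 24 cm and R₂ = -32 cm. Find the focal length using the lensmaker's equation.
1/f = (n − 1)(1/R₁ − 1/R₂) → f = 20.17 cm (converging lens)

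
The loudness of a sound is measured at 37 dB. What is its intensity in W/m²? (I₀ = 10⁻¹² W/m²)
I = I₀·10^(β/10) = 5.01 × 10⁻⁹ W/m²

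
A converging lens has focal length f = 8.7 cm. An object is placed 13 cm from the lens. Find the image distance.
1/di = 1/f − 1/do → di = 26.3 cm (real image)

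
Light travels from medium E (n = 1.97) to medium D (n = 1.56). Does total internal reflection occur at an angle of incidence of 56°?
θc = arcsin(n₂/n₁) = 52.36°; 56° > θc, so yes — total internal reflection.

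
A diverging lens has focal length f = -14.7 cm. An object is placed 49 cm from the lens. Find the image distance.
1/di = 1/f − 1/do → di = -11.31 cm (virtual image)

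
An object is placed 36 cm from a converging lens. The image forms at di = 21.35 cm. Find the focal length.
1/f = 1/do + 1/di → f = 13.4 cm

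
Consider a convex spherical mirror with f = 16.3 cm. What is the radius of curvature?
R = 2|f| = 32.6 cm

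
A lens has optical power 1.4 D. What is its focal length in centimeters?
f = 1/P = 71.43 cm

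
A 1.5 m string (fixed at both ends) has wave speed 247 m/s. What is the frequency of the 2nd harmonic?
fₙ = nv/(2L) = 164.7 Hz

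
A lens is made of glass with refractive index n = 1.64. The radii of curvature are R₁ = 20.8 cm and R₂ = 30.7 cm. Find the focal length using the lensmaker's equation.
1/f = (n − 1)(1/R₁ − 1/R₂) → f = 100.8 cm (converging lens)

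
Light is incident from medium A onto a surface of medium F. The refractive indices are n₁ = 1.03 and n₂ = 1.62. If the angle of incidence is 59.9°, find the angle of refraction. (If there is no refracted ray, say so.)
sin θ₂ = (n₁/n₂)·sin θ₁ = 0.5501 → θ₂ = 33.37°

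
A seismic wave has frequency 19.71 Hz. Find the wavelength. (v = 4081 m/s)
λ = v/f = 207.1 m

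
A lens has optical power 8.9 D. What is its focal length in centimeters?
f = 1/P = 11.24 cm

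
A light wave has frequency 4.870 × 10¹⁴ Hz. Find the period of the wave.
T = 1/f = 2.053 × 10⁻¹⁵ s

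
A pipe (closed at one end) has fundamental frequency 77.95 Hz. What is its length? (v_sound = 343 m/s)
L = v/(4f₁) = 1.1 m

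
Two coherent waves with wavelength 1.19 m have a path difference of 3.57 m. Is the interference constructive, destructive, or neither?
constructive — path difference = 3λ, a whole number of wavelengths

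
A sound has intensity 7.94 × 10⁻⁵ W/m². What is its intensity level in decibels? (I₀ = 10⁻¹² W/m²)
β = 10·log₁₀(I/I₀) = 79 dB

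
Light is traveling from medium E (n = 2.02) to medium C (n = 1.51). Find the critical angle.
θc = arcsin(n₂/n₁) = 48.38°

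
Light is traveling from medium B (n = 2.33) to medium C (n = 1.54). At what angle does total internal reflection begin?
θc = arcsin(n₂/n₁) = 41.37°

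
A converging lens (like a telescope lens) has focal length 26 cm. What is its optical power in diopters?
P = 1/f = 3.846 D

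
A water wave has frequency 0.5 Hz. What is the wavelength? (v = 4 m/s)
λ = v/f = 8 m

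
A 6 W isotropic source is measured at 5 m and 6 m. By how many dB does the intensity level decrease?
Δβ = 20·log₁₀(r₂/r₁) = 1.584 dB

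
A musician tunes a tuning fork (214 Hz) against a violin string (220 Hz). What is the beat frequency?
6 Hz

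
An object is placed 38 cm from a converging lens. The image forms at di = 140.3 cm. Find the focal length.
1/f = 1/do + 1/di → f = 29.9 cm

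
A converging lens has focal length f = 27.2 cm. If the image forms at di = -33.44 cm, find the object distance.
1/do = 1/f − 1/di → do = 15 cm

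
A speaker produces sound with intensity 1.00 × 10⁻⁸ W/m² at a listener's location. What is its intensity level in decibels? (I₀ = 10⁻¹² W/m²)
β = 10·log₁₀(I/I₀) = 40 dB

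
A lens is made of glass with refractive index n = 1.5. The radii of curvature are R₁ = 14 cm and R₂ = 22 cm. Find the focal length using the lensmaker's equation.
1/f = (n − 1)(1/R₁ − 1/R₂) → f = 77 cm (converging lens)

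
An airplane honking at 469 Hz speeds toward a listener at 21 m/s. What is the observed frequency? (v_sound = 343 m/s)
f_obs = f·v/(v − v_s) = 499.6 Hz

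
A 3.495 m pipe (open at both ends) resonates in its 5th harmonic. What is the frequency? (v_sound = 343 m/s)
fₙ = nv/(2L) = 245.4 Hz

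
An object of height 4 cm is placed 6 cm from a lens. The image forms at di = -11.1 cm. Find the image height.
hi = (-di/do) × ho = 7.4 cm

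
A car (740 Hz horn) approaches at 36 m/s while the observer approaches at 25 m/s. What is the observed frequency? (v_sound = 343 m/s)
f_obs = f·(v + v_o)/(v − v_s) = 887 Hz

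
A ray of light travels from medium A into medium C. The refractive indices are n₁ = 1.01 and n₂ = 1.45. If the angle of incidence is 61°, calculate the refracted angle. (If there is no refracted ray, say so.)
sin θ₂ = (n₁/n₂)·sin θ₁ = 0.6092 → θ₂ = 37.53°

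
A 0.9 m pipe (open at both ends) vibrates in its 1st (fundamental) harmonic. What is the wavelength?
λₙ = 2L/n = 1.8 m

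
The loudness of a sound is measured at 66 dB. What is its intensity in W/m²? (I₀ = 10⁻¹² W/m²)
I = I₀·10^(β/10) = 3.98 × 10⁻⁶ W/m²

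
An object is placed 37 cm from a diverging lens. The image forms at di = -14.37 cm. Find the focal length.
1/f = 1/do + 1/di → f = -23.49 cm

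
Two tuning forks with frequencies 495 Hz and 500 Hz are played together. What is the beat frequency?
5 Hz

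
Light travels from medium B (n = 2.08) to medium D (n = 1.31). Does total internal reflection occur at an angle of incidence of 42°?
θc = arcsin(n₂/n₁) = 39.04°; 42° > θc, so yes — total internal reflection.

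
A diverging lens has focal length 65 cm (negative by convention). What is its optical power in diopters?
P = 1/f = -1.538 D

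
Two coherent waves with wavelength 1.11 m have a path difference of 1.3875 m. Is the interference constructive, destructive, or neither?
neither (partial) — path difference = 1.25λ, neither a whole number of wavelengths nor an odd multiple of λ/2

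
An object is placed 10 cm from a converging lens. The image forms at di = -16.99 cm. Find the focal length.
1/f = 1/do + 1/di → f = 24.31 cm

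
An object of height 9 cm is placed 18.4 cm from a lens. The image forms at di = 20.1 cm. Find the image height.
hi = (-di/do) × ho = -9.832 cm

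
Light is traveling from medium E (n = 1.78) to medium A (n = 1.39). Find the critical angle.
θc = arcsin(n₂/n₁) = 51.34°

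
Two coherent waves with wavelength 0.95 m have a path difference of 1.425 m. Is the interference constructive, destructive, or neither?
destructive — path difference = 1.5λ, an odd multiple of λ/2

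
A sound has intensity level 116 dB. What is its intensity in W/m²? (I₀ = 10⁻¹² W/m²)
I = I₀·10^(β/10) = 3.98 × 10⁻¹ W/m²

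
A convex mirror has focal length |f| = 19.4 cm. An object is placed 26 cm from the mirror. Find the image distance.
f = −19.4 cm (convex); 1/di = 1/f − 1/do → di = -11.11 cm (virtual image, behind mirror)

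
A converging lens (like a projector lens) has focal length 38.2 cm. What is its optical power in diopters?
P = 1/f = 2.618 D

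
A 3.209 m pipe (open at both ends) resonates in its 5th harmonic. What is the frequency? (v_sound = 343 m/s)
fₙ = nv/(2L) = 267.2 Hz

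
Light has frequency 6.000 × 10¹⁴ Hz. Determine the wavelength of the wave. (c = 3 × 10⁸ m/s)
λ = c/f = 500 nm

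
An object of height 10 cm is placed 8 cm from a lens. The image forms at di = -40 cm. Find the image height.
hi = (-di/do) × ho = 50 cm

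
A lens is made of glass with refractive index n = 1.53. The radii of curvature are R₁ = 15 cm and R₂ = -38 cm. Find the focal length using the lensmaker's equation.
1/f = (n − 1)(1/R₁ − 1/R₂) → f = 20.29 cm (converging lens)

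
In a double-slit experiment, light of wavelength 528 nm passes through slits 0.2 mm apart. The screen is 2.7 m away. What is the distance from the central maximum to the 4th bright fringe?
y = mλL/d = 28.51 mm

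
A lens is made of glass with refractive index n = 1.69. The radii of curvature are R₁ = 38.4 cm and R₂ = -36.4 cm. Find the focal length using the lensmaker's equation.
1/f = (n − 1)(1/R₁ − 1/R₂) → f = 27.08 cm (converging lens)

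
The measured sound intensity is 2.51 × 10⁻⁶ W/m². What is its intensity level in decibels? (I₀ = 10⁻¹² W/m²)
β = 10·log₁₀(I/I₀) = 64 dB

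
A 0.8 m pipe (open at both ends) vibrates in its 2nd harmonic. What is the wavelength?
λₙ = 2L/n = 0.8 m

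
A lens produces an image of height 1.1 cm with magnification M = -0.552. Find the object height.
ho = |hi|/|M| = 1.993 cm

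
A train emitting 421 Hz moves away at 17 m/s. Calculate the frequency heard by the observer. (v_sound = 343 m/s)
f_obs = f·v/(v + v_s) = 401.1 Hz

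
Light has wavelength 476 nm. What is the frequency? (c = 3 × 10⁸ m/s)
f = c/λ = 6.303 × 10¹⁴ Hz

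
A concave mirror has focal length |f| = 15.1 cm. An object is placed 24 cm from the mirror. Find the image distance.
f = +15.1 cm (concave); 1/di = 1/f − 1/do → di = 40.72 cm (real image, in front of mirror)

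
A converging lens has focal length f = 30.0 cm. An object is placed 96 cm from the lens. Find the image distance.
1/di = 1/f − 1/do → di = 43.64 cm (real image)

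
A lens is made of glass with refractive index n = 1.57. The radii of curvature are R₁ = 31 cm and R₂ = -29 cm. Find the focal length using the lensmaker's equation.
1/f = (n − 1)(1/R₁ − 1/R₂) → f = 26.29 cm (converging lens)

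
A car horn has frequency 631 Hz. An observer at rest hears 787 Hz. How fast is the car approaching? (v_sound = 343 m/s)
v_s = v·(1 − f/f_obs) = 67.99 m/s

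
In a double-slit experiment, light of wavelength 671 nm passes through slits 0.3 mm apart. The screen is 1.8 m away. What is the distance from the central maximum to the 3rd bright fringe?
y = mλL/d = 12.08 mm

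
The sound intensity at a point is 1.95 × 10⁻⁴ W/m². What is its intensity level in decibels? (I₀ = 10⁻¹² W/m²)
β = 10·log₁₀(I/I₀) = 82.9 dB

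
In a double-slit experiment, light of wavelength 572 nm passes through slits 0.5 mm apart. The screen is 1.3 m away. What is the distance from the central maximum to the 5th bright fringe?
y = mλL/d = 7.436 mm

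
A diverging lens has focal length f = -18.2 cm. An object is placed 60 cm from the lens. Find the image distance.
1/di = 1/f − 1/do → di = -13.96 cm (virtual image)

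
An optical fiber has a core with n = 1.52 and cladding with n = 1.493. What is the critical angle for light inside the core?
θc = arcsin(n_cladding/n_core) = 79.18°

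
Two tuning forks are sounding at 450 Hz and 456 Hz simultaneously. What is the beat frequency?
6 Hz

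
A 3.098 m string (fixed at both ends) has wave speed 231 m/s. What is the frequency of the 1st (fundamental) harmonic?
fₙ = nv/(2L) = 37.28 Hz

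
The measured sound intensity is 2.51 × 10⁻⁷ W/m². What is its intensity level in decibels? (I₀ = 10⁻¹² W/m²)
β = 10·log₁₀(I/I₀) = 54 dB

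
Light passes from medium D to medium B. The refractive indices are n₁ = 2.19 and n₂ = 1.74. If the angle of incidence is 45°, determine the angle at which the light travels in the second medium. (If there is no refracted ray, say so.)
sin θ₂ = (n₁/n₂)·sin θ₁ = 0.89 → θ₂ = 62.87°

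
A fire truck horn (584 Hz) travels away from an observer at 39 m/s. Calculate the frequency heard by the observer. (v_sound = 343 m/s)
f_obs = f·v/(v + v_s) = 524.4 Hz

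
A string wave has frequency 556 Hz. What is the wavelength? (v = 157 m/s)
λ = v/f = 0.2824 m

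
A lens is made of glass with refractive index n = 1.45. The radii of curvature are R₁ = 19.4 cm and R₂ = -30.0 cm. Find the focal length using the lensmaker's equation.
1/f = (n − 1)(1/R₁ − 1/R₂) → f = 26.18 cm (converging lens)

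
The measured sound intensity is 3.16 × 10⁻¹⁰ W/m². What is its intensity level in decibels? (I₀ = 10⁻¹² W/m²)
β = 10·log₁₀(I/I₀) = 25 dB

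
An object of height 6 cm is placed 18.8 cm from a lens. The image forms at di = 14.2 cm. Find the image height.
hi = (-di/do) × ho = -4.532 cm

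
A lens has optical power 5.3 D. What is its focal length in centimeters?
f = 1/P = 18.87 cm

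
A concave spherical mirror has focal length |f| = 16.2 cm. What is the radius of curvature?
R = 2|f| = 32.4 cm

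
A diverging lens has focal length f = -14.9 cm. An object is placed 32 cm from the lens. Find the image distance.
1/di = 1/f − 1/do → di = -10.17 cm (virtual image)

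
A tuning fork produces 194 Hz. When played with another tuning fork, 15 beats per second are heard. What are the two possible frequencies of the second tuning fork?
f₂ = 194 ± 15 Hz → 209 Hz or 179 Hz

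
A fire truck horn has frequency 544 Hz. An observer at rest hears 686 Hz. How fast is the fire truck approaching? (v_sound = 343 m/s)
v_s = v·(1 − f/f_obs) = 71 m/s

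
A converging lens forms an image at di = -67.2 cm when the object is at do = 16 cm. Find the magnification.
M = −di/do = 4.2 (upright image)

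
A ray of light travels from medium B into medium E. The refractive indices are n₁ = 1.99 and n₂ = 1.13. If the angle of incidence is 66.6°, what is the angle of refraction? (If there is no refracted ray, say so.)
sin θ₂ = (n₁/n₂)·sin θ₁ = 1.616 > 1, so there is no refracted ray — the light undergoes total internal reflection.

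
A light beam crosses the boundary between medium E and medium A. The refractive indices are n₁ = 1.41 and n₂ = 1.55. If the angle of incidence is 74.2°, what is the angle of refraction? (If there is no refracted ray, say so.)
sin θ₂ = (n₁/n₂)·sin θ₁ = 0.8753 → θ₂ = 61.08°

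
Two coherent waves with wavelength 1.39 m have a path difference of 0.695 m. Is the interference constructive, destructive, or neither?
destructive — path difference = 0.5λ, an odd multiple of λ/2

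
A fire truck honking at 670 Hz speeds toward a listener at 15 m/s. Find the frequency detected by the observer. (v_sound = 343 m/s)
f_obs = f·v/(v − v_s) = 700.6 Hz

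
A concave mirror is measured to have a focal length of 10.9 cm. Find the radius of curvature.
R = 2|f| = 21.8 cm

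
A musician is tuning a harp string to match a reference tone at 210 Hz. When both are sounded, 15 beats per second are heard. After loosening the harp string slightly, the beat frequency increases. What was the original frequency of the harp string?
195 Hz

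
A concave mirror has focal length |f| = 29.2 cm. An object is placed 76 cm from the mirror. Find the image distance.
f = +29.2 cm (concave); 1/di = 1/f − 1/do → di = 47.42 cm (real image, in front of mirror)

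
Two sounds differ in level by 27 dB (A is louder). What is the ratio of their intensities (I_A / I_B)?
I_A/I_B = 10^(Δβ/10) = 501.2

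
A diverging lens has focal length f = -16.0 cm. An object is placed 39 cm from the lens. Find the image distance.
1/di = 1/f − 1/do → di = -11.35 cm (virtual image)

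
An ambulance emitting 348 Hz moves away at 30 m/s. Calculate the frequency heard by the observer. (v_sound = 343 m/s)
f_obs = f·v/(v + v_s) = 320 Hz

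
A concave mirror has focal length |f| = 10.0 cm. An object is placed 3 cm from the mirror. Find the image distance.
f = +10.0 cm (concave); 1/di = 1/f − 1/do → di = -4.286 cm (virtual image, behind mirror)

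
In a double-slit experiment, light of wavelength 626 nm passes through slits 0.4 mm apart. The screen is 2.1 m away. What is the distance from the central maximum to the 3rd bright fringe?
y = mλL/d = 9.86 mm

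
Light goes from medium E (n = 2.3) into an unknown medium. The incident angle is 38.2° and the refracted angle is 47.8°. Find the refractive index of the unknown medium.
n₂ = n₁·sin θ₁ / sin θ₂ = 1.92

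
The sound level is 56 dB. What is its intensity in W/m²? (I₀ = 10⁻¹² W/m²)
I = I₀·10^(β/10) = 3.98 × 10⁻⁷ W/m²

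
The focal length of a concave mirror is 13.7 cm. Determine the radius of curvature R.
R = 2|f| = 27.4 cm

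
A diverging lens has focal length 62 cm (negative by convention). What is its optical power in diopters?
P = 1/f = -1.613 D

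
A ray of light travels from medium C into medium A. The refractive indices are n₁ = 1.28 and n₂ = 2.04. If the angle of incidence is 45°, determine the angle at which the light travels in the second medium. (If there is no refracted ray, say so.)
sin θ₂ = (n₁/n₂)·sin θ₁ = 0.4437 → θ₂ = 26.34°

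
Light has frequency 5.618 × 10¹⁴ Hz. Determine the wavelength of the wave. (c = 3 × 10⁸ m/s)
λ = c/f = 534 nm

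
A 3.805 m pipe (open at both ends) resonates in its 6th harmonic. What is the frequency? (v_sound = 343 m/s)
fₙ = nv/(2L) = 270.4 Hz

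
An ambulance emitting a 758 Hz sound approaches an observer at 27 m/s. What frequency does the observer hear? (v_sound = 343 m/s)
f_obs = f·v/(v − v_s) = 822.8 Hz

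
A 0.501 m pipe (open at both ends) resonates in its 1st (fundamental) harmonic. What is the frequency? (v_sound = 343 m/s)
fₙ = nv/(2L) = 342.3 Hz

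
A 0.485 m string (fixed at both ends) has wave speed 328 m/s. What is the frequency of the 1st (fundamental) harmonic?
fₙ = nv/(2L) = 338.1 Hz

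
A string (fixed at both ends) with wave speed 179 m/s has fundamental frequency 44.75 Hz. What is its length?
L = v/(2f₁) = 2 m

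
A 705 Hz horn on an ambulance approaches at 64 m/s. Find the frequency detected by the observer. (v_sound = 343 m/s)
f_obs = f·v/(v − v_s) = 866.7 Hz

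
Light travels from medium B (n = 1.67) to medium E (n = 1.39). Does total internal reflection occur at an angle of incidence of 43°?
θc = arcsin(n₂/n₁) = 56.34°; 43° < θc, so no — the ray refracts.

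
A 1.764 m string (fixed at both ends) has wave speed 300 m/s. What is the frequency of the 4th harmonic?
fₙ = nv/(2L) = 340.1 Hz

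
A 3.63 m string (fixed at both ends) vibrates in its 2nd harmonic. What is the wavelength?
λₙ = 2L/n = 3.63 m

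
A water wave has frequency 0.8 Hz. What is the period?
T = 1/f = 1.25 s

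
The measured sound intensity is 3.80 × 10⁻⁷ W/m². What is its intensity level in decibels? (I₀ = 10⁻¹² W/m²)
β = 10·log₁₀(I/I₀) = 55.8 dB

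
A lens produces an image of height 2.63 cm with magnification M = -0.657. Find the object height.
ho = |hi|/|M| = 4.003 cm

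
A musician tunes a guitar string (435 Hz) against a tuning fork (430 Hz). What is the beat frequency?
5 Hz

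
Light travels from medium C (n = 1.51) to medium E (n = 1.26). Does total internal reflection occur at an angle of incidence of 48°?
θc = arcsin(n₂/n₁) = 56.56°; 48° < θc, so no — the ray refracts.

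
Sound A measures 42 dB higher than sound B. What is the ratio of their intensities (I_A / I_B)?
I_A/I_B = 10^(Δβ/10) = 15850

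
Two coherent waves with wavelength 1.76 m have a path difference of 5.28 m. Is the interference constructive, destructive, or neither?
constructive — path difference = 3λ, a whole number of wavelengths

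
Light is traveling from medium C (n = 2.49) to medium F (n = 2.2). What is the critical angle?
θc = arcsin(n₂/n₁) = 62.07°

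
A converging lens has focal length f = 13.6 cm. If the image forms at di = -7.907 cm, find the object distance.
1/do = 1/f − 1/di → do = 5 cm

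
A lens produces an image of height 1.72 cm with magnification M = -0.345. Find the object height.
ho = |hi|/|M| = 4.986 cm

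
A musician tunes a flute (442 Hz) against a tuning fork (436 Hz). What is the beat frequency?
6 Hz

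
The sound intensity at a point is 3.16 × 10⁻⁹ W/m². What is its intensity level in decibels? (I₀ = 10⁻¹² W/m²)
β = 10·log₁₀(I/I₀) = 35 dB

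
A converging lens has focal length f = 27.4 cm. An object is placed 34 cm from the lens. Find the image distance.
1/di = 1/f − 1/do → di = 141.2 cm (real image)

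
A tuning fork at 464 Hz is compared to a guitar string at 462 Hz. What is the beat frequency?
2 Hz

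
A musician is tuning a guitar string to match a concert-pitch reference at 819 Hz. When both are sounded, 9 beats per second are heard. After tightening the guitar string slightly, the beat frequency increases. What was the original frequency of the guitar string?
828 Hz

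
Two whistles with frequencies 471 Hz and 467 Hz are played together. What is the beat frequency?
4 Hz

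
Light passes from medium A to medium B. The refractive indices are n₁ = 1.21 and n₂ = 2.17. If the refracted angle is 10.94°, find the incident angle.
sin θ₁ = (n₂/n₁)·sin θ₂ → θ₁ = 19.9°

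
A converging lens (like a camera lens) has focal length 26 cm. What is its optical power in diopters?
P = 1/f = 3.846 D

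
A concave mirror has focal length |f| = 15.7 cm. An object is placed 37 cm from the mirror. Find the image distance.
f = +15.7 cm (concave); 1/di = 1/f − 1/do → di = 27.27 cm (real image, in front of mirror)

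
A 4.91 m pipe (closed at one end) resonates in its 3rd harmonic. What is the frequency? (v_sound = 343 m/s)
fₙ = nv/(4L) = 52.39 Hz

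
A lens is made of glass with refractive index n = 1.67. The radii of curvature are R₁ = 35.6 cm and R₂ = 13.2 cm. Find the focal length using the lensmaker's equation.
1/f = (n − 1)(1/R₁ − 1/R₂) → f = -31.31 cm (diverging lens)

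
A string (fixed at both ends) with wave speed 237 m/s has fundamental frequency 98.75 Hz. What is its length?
L = v/(2f₁) = 1.2 m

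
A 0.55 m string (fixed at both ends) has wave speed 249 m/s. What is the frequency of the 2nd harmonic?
fₙ = nv/(2L) = 452.7 Hz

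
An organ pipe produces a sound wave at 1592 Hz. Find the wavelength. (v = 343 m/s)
λ = v/f = 0.2155 m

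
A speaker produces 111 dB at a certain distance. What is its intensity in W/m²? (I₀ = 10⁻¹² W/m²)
I = I₀·10^(β/10) = 1.26 × 10⁻¹ W/m²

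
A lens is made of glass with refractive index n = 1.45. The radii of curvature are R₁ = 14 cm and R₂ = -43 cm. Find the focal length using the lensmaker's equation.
1/f = (n − 1)(1/R₁ − 1/R₂) → f = 23.47 cm (converging lens)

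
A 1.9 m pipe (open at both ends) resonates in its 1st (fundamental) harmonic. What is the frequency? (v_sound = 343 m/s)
fₙ = nv/(2L) = 90.26 Hz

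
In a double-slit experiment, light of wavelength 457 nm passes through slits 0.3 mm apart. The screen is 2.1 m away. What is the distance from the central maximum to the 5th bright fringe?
y = mλL/d = 16 mm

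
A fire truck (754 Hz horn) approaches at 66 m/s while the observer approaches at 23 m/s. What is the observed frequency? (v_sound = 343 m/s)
f_obs = f·(v + v_o)/(v − v_s) = 996.3 Hz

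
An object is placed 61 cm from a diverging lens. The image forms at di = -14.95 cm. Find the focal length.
1/f = 1/do + 1/di → f = -19.8 cm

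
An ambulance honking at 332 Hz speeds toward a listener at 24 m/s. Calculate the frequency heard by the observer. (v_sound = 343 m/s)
f_obs = f·v/(v − v_s) = 357 Hz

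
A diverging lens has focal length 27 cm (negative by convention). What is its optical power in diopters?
P = 1/f = -3.704 D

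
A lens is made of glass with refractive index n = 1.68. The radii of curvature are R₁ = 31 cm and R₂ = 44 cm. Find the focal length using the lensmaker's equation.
1/f = (n − 1)(1/R₁ − 1/R₂) → f = 154.3 cm (converging lens)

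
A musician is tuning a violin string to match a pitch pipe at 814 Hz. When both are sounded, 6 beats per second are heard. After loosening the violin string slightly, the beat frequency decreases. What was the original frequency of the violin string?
820 Hz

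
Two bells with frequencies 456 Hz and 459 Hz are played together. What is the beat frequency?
3 Hz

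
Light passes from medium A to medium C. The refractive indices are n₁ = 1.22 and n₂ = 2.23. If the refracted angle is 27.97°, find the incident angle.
sin θ₁ = (n₂/n₁)·sin θ₂ → θ₁ = 59.01°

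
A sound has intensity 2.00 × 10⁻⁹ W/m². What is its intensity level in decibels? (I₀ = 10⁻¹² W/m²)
β = 10·log₁₀(I/I₀) = 33.01 dB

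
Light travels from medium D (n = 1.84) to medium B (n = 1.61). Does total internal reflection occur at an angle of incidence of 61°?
θc = arcsin(n₂/n₁) = 61.04°; 61° < θc, so no — the ray refracts.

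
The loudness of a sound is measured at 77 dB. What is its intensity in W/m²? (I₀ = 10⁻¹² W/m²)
I = I₀·10^(β/10) = 5.01 × 10⁻⁵ W/m²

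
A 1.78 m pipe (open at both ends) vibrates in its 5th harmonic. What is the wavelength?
λₙ = 2L/n = 0.712 m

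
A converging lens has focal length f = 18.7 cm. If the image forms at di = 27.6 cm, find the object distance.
1/do = 1/f − 1/di → do = 57.99 cm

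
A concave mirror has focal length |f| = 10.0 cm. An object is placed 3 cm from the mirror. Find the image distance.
f = +10.0 cm (concave); 1/di = 1/f − 1/do → di = -4.286 cm (virtual image, behind mirror)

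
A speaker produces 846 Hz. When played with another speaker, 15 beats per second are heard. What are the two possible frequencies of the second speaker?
f₂ = 846 ± 15 Hz → 861 Hz or 831 Hz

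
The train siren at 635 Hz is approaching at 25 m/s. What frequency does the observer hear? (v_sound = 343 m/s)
f_obs = f·v/(v − v_s) = 684.9 Hz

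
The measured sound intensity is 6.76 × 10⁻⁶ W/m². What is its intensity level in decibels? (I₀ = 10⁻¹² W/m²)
β = 10·log₁₀(I/I₀) = 68.3 dB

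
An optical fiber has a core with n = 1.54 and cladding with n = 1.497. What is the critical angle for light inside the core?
θc = arcsin(n_cladding/n_core) = 76.43°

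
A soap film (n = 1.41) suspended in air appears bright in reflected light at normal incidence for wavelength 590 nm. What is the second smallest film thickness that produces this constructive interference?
2nt = (m − ½)λ with m = 2 → t = (m − ½)λ/(2n) = 313.8 nm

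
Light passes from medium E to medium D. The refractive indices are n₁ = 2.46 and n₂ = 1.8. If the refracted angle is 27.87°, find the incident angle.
sin θ₁ = (n₂/n₁)·sin θ₂ → θ₁ = 20°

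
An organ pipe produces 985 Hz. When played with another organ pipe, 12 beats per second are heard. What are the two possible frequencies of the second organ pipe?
f₂ = 985 ± 12 Hz → 997 Hz or 973 Hz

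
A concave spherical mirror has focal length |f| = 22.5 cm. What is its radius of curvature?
R = 2|f| = 45 cm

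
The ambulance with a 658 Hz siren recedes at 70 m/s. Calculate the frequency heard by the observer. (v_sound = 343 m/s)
f_obs = f·v/(v + v_s) = 546.5 Hz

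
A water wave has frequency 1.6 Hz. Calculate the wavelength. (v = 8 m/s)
λ = v/f = 5 m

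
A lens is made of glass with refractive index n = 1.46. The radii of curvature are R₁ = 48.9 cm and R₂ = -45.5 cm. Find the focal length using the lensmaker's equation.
1/f = (n − 1)(1/R₁ − 1/R₂) → f = 51.24 cm (converging lens)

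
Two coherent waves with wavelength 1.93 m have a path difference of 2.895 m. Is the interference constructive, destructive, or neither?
destructive — path difference = 1.5λ, an odd multiple of λ/2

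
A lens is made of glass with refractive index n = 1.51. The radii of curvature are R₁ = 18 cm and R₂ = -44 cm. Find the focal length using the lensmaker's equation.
1/f = (n − 1)(1/R₁ − 1/R₂) → f = 25.05 cm (converging lens)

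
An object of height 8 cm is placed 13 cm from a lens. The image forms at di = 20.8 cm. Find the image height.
hi = (-di/do) × ho = -12.8 cm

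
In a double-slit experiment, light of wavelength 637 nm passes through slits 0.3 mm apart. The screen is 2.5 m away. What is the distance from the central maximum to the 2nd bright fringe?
y = mλL/d = 10.62 mm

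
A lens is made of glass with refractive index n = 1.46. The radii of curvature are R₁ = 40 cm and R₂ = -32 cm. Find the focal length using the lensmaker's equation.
1/f = (n − 1)(1/R₁ − 1/R₂) → f = 38.65 cm (converging lens)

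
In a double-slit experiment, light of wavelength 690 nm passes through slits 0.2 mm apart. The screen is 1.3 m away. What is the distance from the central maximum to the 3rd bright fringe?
y = mλL/d = 13.46 mm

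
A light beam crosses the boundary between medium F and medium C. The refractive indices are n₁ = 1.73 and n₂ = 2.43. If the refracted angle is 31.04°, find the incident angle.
sin θ₁ = (n₂/n₁)·sin θ₂ → θ₁ = 46.41°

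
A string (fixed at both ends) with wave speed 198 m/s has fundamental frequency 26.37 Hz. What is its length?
L = v/(2f₁) = 3.754 m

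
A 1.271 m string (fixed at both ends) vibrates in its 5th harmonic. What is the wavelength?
λₙ = 2L/n = 0.5084 m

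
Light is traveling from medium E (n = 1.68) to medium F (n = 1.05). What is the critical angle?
θc = arcsin(n₂/n₁) = 38.68°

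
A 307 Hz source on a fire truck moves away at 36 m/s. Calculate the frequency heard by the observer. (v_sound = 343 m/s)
f_obs = f·v/(v + v_s) = 277.8 Hz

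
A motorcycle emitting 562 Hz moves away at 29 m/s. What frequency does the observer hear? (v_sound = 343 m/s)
f_obs = f·v/(v + v_s) = 518.2 Hz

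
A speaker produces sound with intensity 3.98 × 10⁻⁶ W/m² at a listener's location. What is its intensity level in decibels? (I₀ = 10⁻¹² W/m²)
β = 10·log₁₀(I/I₀) = 66 dB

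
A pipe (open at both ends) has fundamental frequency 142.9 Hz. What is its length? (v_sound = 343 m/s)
L = v/(2f₁) = 1.2 m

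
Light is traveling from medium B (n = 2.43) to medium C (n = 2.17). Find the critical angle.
θc = arcsin(n₂/n₁) = 63.25°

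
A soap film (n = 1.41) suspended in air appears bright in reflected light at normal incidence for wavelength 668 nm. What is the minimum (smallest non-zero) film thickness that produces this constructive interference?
2nt = (m − ½)λ with m = 1 → t = (m − ½)λ/(2n) = 118.4 nm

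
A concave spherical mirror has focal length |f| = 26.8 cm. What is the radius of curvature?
R = 2|f| = 53.6 cm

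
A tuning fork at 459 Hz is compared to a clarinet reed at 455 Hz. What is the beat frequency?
4 Hz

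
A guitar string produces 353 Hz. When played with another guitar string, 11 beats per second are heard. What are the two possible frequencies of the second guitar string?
f₂ = 353 ± 11 Hz → 364 Hz or 342 Hz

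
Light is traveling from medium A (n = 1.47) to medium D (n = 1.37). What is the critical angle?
θc = arcsin(n₂/n₁) = 68.74°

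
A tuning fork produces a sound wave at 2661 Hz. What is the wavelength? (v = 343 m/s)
λ = v/f = 0.1289 m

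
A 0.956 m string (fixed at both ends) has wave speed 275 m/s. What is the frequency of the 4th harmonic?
fₙ = nv/(2L) = 575.3 Hz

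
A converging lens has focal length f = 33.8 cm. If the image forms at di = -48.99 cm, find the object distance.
1/do = 1/f − 1/di → do = 20 cm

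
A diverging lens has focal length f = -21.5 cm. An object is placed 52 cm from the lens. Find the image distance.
1/di = 1/f − 1/do → di = -15.21 cm (virtual image)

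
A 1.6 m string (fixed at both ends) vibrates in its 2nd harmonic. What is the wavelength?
λₙ = 2L/n = 1.6 m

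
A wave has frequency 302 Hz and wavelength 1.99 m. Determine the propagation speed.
v = fλ = 601 m/s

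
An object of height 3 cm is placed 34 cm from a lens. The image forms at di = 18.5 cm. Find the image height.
hi = (-di/do) × ho = -1.632 cm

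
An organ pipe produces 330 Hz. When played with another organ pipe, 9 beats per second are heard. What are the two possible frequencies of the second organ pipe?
f₂ = 330 ± 9 Hz → 339 Hz or 321 Hz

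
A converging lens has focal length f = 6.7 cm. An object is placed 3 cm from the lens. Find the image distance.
1/di = 1/f − 1/do → di = -5.432 cm (virtual image)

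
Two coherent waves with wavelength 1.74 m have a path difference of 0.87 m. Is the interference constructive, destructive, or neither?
destructive — path difference = 0.5λ, an odd multiple of λ/2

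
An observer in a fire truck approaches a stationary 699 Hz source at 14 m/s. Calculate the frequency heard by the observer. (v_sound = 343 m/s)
f_obs = f·(v + v_o)/v = 727.5 Hz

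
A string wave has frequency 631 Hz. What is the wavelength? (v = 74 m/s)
λ = v/f = 0.1173 m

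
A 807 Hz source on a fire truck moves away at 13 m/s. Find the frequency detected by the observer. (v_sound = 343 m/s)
f_obs = f·v/(v + v_s) = 777.5 Hz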